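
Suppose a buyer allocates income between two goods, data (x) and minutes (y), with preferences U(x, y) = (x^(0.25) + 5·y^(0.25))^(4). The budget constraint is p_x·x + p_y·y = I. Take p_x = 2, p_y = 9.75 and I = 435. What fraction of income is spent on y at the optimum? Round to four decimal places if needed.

MU_x ∝ x^(-0.75), MU_y ∝ 5·y^(-0.75), so MRS = (1/5)·(y/x)^(0.75) = p_x/p_y.
Hence y/x = (5·p_x/p_y)^(1/(0.75)), i.e. raised to the 4/3 power.
Substitute y = (y/x)·x into the budget: x* = I/(p_x + p_y·(y/x)).
Numerically y/x = 1.034333, so x* = 435/(2 + 9.75·1.034333) = 35.9958 and y* = 1.034333·35.9958 = 37.2316.
Expenditure on y: 9.75·37.2316 = 363.0084; share = 0.8345.

share on y = 0.8345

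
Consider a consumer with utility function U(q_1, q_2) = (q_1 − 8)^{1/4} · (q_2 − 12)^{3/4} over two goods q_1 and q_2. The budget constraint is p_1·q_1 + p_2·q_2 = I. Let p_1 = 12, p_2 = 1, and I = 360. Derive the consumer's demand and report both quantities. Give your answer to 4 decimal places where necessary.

Let q_1' = q_1−8, q_2' = q_2−12. MRS = (1/3)·q_2'/q_1' = p_1/p_2.
Substituting into the budget: q_1* = 8 + 0.25·(I − 8·p_1 − 12·p_2)/p_1, and q_2* = 12 + 0.75·(…)/p_2.
Discretionary income = 360 − 8·12 − 12·1 = 252; q_1* = 8 + 0.25·252/12 = 13.25; q_2* = 12 + 0.75·252/1 = 201.

q_1* = 13.25, q_2* = 201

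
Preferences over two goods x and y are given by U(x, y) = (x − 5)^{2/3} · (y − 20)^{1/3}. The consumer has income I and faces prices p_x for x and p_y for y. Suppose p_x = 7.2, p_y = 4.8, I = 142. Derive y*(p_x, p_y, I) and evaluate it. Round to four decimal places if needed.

y* = 20.6944

Discretionary income = 142 − 5·7.2 − 20·4.8 = 10; y* = 20 + 1/3·10/4.8 = 20.6944.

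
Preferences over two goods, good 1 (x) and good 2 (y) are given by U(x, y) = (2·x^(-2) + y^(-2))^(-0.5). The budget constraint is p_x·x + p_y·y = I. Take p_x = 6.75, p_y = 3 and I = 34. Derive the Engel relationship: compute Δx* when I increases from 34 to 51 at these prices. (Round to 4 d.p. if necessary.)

Δx* = 1.7224

MRS = MU_x/MU_y = 2·(y/x)^(3). Set equal to p_x/p_y.
Hence y/x = ((1/2)·p_x/p_y)^(1/(3)), i.e. raised to the 1/3 power.
Substitute y = (y/x)·x into the budget: x* = I/(p_x + p_y·(y/x)).
Numerically y/x = 1.040042, so x* = 34/(6.75 + 3·1.040042) = 3.4447.
At I' = 51: x* = 5.1671. Change: 5.1671 − 3.4447 = 1.7224.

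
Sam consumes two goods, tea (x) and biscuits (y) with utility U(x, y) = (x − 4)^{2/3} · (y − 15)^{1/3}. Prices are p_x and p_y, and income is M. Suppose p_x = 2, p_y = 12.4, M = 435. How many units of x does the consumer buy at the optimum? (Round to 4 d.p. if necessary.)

x* = 84.3333

MRS = 2·(y−15)/(x−4). Tangency with p_x/p_y gives y−15 = (1/2)·(p_x/p_y)·(x−4).
Substituting into the budget: x* = 4 + 2/3·(M − 4·p_x − 15·p_y)/p_x, and y* = 15 + 1/3·(…)/p_y.
Discretionary income = 435 − 4·2 − 15·12.4 = 241; x* = 4 + 2/3·241/2 = 84.3333.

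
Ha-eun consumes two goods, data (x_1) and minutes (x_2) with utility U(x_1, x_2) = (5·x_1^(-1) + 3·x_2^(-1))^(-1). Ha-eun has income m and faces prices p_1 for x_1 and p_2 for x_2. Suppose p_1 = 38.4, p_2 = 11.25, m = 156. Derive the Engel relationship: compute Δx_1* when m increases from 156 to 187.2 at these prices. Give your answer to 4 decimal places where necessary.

From the CES first-order condition, (5/3)·(x_2/x_1)^(2) = p_1/p_2.
Solve for the ratio: x_2/x_1 = [(3/5)·p_1/p_2]^(0.5).
With the ratio pinned down, the budget gives x_1* = m/(p_1 + p_2·(x_2/x_1)) and x_2* = (x_2/x_1)·x_1*.
Numerically x_2/x_1 = 1.431084, so x_1* = 156/(38.4 + 11.25·1.431084) = 2.8624.
At m' = 187.2: x_1* = 3.4349. Change: 3.4349 − 2.8624 = 0.5725.

Δx_1* = 0.5725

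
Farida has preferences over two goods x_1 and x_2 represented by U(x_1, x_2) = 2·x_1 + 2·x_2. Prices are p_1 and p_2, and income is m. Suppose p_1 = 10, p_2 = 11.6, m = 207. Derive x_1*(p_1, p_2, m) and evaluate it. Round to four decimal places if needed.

Perfect substitutes: compare marginal utility per dollar. 2/p_1 vs 2/p_2 → 0.2 vs 0.1724.
x_1 gives more utility per dollar, so spend all income on x_1: x_1* = m/p_1, x_2* = 0.
Numerically: x_1* = 20.7, x_2* = 0.

x_1* = 20.7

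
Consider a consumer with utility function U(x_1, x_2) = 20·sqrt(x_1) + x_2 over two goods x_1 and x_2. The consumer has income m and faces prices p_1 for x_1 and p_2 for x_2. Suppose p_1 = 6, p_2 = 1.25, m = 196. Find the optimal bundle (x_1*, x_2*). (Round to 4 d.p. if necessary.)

x_1* = 4.3403, x_2* = 135.9667

Utility is quasi-linear in x_2; the FOC for x_1 is 10/√x_1 = p_1/p_2.
Thus x_1* = (10·p_2/p_1)² — independent of m — with the rest of income spent on x_2.
Plugging in: x_1* = (10·1.25/6)² = 4.3403, x_2* = 135.9667.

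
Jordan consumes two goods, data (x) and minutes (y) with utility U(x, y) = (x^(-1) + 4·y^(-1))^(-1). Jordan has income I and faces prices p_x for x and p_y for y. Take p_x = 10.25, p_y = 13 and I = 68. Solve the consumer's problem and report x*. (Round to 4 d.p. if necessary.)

x* = 2.0398

With the ratio pinned down, the budget gives x* = I/(p_x + p_y·(y/x)) and y* = (y/x)·x*.
Numerically y/x = 1.775907, so x* = 68/(10.25 + 13·1.775907) = 2.0398.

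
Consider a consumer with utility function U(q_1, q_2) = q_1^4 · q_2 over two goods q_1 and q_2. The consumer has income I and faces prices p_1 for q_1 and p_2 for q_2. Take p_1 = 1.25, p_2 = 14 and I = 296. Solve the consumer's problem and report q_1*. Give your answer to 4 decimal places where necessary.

At p_1=1.25, p_2=14, I=296: q_1* = 0.8·296/1.25 = 189.44.

q_1* = 189.44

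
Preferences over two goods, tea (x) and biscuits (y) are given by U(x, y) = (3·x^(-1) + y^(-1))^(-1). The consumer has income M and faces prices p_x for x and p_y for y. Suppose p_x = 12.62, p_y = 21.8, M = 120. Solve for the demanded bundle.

x* = 5.4063, y* = 2.3749

From the CES first-order condition, 3·(y/x)^(2) = p_x/p_y.
Hence y/x = ((1/3)·p_x/p_y)^(1/(2)), i.e. raised to the 0.5 power.
With the ratio pinned down, the budget gives x* = M/(p_x + p_y·(y/x)) and y* = (y/x)·x*.
Numerically y/x = 0.439279, so x* = 120/(12.62 + 21.8·0.439279) = 5.4063 and y* = 0.439279·5.4063 = 2.3749.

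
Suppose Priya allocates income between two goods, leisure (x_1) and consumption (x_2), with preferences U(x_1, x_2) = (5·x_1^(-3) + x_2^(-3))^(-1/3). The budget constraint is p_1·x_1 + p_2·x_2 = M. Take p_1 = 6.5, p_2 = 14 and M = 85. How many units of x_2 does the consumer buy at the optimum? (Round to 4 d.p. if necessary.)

From the CES first-order condition, 5·(x_2/x_1)^(4) = p_1/p_2.
Solve for the ratio: x_2/x_1 = [(1/5)·p_1/p_2]^(0.25).
With the ratio pinned down, the budget gives x_1* = M/(p_1 + p_2·(x_2/x_1)) and x_2* = (x_2/x_1)·x_1*.
Numerically x_2/x_1 = 0.552019, so x_1* = 85/(6.5 + 14·0.552019) = 5.974 and x_2* = 0.552019·5.974 = 3.2978.

x_2* = 3.2978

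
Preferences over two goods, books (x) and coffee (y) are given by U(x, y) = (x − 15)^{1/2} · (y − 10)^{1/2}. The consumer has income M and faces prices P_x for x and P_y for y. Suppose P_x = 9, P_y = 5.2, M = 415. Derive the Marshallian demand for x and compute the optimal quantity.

MRS = (y−10)/(x−15). Tangency with P_x/P_y gives y−10 = (P_x/P_y)·(x−15).
Substituting into the budget: x* = 15 + 0.5·(M − 15·P_x − 10·P_y)/P_x, and y* = 10 + 0.5·(…)/P_y.
Discretionary income = 415 − 15·9 − 10·5.2 = 228; x* = 15 + 0.5·228/9 = 27.6667.

x* = 27.6667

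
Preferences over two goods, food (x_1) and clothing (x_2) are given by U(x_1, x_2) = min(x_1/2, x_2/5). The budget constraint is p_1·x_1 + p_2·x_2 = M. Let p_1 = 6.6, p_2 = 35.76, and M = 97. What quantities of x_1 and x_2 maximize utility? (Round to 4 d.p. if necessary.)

x_1* = 1.0104, x_2* = 2.526

With perfect complements, no substitution: consume in ratio x_1:x_2 = 2:5.
Budget: p_1·x_1 + p_2·(5/2)·x_1 = M, so (2·p_1 + 5·p_2)·x_1 = 2·M.
Demand: x_1*(p_1,p_2,M) = 2·M/(2·p_1 + 5·p_2), x_2* = 5·M/(2·p_1 + 5·p_2).
Here 2·6.6 + 5·35.76 = 192, giving x_1* = 1.0104 and x_2* = 2.526.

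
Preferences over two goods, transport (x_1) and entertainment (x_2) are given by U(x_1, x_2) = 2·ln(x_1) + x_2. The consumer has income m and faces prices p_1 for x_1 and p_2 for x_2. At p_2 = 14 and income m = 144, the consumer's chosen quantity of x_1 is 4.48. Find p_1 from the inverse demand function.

MU_x_1 = 2/x_1, MU_x_2 = 1. Tangency: 2/x_1 = p_1/p_2.
So x_1*(p_1,p_2) = 2·p_2/p_1, independent of income; and x_2* = (m − 2·p_2)/p_2.
Set x_1* = 4.48 in the demand function and solve for p_1: p_1 = 6.25.

p_1 = 6.25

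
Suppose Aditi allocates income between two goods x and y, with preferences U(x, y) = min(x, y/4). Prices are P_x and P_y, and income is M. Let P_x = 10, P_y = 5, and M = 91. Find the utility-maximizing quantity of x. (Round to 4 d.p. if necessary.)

x* = 3.0333

Leontief preferences: the optimum is at the kink where x/1 = y/4, i.e. y = 4·x.
Budget: P_x·x + P_y·4·x = M, so (P_x + 4·P_y)·x = M.
Demand: x*(P_x,P_y,M) = M/(P_x + 4·P_y), y* = 4·M/(P_x + 4·P_y).
Here 10 + 4·5 = 30, giving x* = 3.0333.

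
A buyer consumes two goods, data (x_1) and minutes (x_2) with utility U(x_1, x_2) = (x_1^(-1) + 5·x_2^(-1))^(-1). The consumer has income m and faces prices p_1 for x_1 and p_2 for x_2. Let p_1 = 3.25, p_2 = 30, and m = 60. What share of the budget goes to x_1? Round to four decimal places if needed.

share on x_1 = 0.1283

MRS = MU_x_1/MU_x_2 = (1/5)·(x_2/x_1)^(2). Set equal to p_1/p_2.
Hence x_2/x_1 = (5·p_1/p_2)^(1/(2)), i.e. raised to the 0.5 power.
With the ratio pinned down, the budget gives x_1* = m/(p_1 + p_2·(x_2/x_1)) and x_2* = (x_2/x_1)·x_1*.
Numerically x_2/x_1 = 0.73598, so x_1* = 60/(3.25 + 30·0.73598) = 2.3688 and x_2* = 0.73598·2.3688 = 1.7434.
Expenditure on x_1: 3.25·2.3688 = 7.6986; share = 0.1283.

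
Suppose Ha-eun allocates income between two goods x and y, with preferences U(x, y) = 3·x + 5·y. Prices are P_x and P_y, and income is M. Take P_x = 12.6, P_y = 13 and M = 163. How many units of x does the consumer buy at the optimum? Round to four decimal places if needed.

x* = 0

Perfect substitutes: compare marginal utility per dollar. 3/P_x vs 5/P_y → 0.2381 vs 0.3846.
y gives more utility per dollar, so spend all income on y: y* = M/P_y, x* = 0.
Numerically: x* = 0, y* = 12.5385.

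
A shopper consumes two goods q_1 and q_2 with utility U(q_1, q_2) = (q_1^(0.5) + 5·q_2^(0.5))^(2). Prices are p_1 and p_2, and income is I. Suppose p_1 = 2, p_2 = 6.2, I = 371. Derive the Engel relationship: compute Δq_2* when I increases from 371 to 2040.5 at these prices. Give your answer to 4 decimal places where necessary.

MU_q_1 ∝ q_1^(-0.5), MU_q_2 ∝ 5·q_2^(-0.5), so MRS = (1/5)·(q_2/q_1)^(0.5) = p_1/p_2.
Hence q_2/q_1 = (5·p_1/p_2)^(1/(0.5)), i.e. raised to the 2 power.
Substitute q_2 = (q_2/q_1)·q_1 into the budget: q_1* = I/(p_1 + p_2·(q_2/q_1)).
Numerically q_2/q_1 = 2.601457, so q_1* = 371/(2 + 6.2·2.601457) = 20.4644 and q_2* = 2.601457·20.4644 = 53.2373.
At I' = 2040.5: q_2* = 292.8051. Change: 292.8051 − 53.2373 = 239.5678.

Δq_2* = 239.5678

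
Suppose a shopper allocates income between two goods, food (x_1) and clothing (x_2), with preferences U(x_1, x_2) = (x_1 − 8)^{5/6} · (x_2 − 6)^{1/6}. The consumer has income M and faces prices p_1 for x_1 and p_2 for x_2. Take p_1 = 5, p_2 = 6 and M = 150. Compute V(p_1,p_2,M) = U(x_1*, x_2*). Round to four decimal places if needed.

MRS = 5·(x_2−6)/(x_1−8). Tangency with p_1/p_2 gives x_2−6 = (1/5)·(p_1/p_2)·(x_1−8).
Substituting into the budget: x_1* = 8 + 5/6·(M − 8·p_1 − 6·p_2)/p_1, and x_2* = 6 + 1/6·(…)/p_2.
Discretionary income = 150 − 8·5 − 6·6 = 74; x_1* = 8 + 5/6·74/5 = 20.3333; x_2* = 6 + 1/6·74/6 = 8.0556.
Utility at the optimum: U(20.3333, 8.0556) = 9.1493.

V = 9.1493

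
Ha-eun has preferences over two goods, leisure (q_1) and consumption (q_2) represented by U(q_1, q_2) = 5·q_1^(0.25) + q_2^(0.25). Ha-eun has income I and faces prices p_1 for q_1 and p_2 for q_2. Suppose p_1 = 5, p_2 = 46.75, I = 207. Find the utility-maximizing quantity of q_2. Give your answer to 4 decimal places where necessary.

Numerically q_2/q_1 = 0.005938, so q_1* = 207/(5 + 46.75·0.005938) = 39.2224 and q_2* = 0.005938·39.2224 = 0.2329.

q_2* = 0.2329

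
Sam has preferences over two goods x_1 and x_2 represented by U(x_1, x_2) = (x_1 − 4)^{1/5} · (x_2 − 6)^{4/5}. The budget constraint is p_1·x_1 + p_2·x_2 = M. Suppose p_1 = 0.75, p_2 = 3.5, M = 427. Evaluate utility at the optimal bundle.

MRS = (1/4)·(x_2−6)/(x_1−4). Tangency with p_1/p_2 gives x_2−6 = 4·(p_1/p_2)·(x_1−4).
After buying the subsistence bundle (4, 6), a share 0.2 of the remaining income goes to x_1: x_1* = 4 + 0.2·(M − 4p_1 − 6p_2)/p_1.
Discretionary income = 427 − 4·0.75 − 6·3.5 = 403; x_1* = 4 + 0.2·403/0.75 = 111.4667; x_2* = 6 + 0.8·403/3.5 = 98.1143.
Utility at the optimum: U(111.4667, 98.1143) = 94.9984.

V = 94.9984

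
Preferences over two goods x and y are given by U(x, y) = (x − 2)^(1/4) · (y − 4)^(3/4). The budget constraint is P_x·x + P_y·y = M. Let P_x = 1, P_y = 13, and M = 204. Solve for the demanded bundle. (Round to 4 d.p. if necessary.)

x* = 39.5, y* = 12.6538

Let x' = x−2, y' = y−4. MRS = (1/3)·y'/x' = P_x/P_y.
After buying the subsistence bundle (2, 4), a share 0.25 of the remaining income goes to x: x* = 2 + 0.25·(M − 2P_x − 4P_y)/P_x.
Discretionary income = 204 − 2·1 − 4·13 = 150; x* = 2 + 0.25·150/1 = 39.5; y* = 4 + 0.75·150/13 = 12.6538.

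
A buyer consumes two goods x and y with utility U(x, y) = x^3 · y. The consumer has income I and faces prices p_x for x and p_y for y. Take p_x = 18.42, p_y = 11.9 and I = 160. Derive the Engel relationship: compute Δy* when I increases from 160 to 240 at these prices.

Δy* = 1.6807

MU_x/MU_y = (3·y)/(x); tangency sets this equal to p_x/p_y.
Rearranging, p_y·y = (1/3)·p_x·x. Substituting into the budget gives p_x·x·(1 + (1/3)) = I.
Demand: x*(p_x,p_y,I) = 0.75·I/p_x and y* = 0.25·I/p_y.
At p_x=18.42, p_y=11.9, I=160: y* = 0.25·160/11.9 = 3.3613.
At I' = 240: y* = 5.042. Change: 5.042 − 3.3613 = 1.6807.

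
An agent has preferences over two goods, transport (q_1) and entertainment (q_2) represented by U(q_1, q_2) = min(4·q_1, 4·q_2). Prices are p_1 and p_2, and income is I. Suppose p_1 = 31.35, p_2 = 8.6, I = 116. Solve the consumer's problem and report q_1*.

Leontief preferences: the optimum is at the kink where q_1/4 = q_2/4, i.e. q_2 = q_1.
Budget: p_1·q_1 + p_2·q_1 = I, so (4·p_1 + 4·p_2)·q_1 = 4·I.
Demand: q_1*(p_1,p_2,I) = 4·I/(4·p_1 + 4·p_2), q_2* = 4·I/(4·p_1 + 4·p_2).
Here 4·31.35 + 4·8.6 = 159.8, giving q_1* = 2.9036.

q_1* = 2.9036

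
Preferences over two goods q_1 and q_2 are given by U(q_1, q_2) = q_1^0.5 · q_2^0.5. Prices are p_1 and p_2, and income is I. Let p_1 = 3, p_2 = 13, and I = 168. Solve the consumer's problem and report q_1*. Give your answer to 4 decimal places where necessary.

q_1* = 28

Tangency: MRS = q_2/q_1 = p_1/p_2.
Rearranging, p_2·q_2 = p_1·q_1. Substituting into the budget gives p_1·q_1·(1 + 1) = I.
Demand: q_1*(p_1,p_2,I) = 0.5·I/p_1 and q_2* = 0.5·I/p_2.
At p_1=3, p_2=13, I=168: q_1* = 0.5·168/3 = 28.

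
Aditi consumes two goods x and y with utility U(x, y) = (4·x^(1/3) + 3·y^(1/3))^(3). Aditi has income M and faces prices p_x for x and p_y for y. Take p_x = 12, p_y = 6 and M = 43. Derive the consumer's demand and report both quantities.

x* = 1.8677, y* = 3.4312

Numerically y/x = 1.837117, so x* = 43/(12 + 6·1.837117) = 1.8677 and y* = 1.837117·1.8677 = 3.4312.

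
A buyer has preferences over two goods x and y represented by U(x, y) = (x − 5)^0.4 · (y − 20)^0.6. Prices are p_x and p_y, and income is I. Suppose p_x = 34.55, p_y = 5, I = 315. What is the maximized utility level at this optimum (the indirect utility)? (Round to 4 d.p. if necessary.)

Discretionary income = 315 − 5·34.55 − 20·5 = 42.25; x* = 5 + 0.4·42.25/34.55 = 5.4891; y* = 20 + 0.6·42.25/5 = 25.07.
Utility at the optimum: U(5.4891, 25.07) = 1.9897.

V = 1.9897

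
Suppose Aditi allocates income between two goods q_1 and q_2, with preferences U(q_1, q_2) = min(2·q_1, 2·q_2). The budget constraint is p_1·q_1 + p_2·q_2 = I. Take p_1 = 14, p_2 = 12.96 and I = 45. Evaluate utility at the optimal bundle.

Leontief preferences: the optimum is at the kink where q_1/2 = q_2/2, i.e. q_2 = q_1.
Budget: p_1·q_1 + p_2·q_1 = I, so (2·p_1 + 2·p_2)·q_1 = 2·I.
Demand: q_1*(p_1,p_2,I) = 2·I/(2·p_1 + 2·p_2), q_2* = 2·I/(2·p_1 + 2·p_2).
Here 2·14 + 2·12.96 = 53.92, giving q_1* = 1.6691 and q_2* = 1.6691.
Utility at the optimum: U(1.6691, 1.6691) = 3.3383.

V = 3.3383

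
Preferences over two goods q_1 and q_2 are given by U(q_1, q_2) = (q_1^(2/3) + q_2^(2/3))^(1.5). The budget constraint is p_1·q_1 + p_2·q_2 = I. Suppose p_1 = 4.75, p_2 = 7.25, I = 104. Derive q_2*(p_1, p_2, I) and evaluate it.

q_2* = 4.3082

From the CES first-order condition, (q_2/q_1)^(1/3) = p_1/p_2.
Solve for the ratio: q_2/q_1 = [p_1/p_2]^(3).
Substitute q_2 = (q_2/q_1)·q_1 into the budget: q_1* = I/(p_1 + p_2·(q_2/q_1)).
Numerically q_2/q_1 = 0.281233, so q_1* = 104/(4.75 + 7.25·0.281233) = 15.319 and q_2* = 0.281233·15.319 = 4.3082.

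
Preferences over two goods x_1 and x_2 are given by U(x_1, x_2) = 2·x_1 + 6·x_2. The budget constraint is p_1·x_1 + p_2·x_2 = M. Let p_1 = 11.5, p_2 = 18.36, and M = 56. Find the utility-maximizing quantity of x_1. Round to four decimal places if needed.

x_1* = 0

Linear utility — the consumer picks whichever good has higher MU/price: 2/11.5 = 0.1739 vs 6/18.36 = 0.3268.
x_2 gives more utility per dollar, so spend all income on x_2: x_2* = M/p_2, x_1* = 0.
Numerically: x_1* = 0, x_2* = 3.0501.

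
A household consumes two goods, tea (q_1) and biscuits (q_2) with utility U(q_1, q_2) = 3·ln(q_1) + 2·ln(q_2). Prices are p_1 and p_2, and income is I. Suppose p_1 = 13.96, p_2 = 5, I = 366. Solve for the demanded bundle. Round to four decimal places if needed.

Tangency: MRS = (3/2)·q_2/q_1 = p_1/p_2.
Rearranging, p_2·q_2 = (2/3)·p_1·q_1. Substituting into the budget gives p_1·q_1·(1 + (2/3)) = I.
Demand: q_1*(p_1,p_2,I) = 0.6·I/p_1 and q_2* = 0.4·I/p_2.
At p_1=13.96, p_2=5, I=366: q_1* = 0.6·366/13.96 = 15.7307, q_2* = 29.28.

q_1* = 15.7307, q_2* = 29.28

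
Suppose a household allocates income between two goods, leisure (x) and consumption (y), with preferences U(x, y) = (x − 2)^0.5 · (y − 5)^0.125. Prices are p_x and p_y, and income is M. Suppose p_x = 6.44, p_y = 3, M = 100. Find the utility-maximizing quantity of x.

x* = 10.959

Discretionary income = 100 − 2·6.44 − 5·3 = 72.12; x* = 2 + 0.8·72.12/6.44 = 10.959.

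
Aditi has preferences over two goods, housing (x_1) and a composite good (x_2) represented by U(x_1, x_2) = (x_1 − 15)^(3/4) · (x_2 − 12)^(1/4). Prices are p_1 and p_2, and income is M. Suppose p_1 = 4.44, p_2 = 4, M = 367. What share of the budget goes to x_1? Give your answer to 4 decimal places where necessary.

MRS = 3·(x_2−12)/(x_1−15). Tangency with p_1/p_2 gives x_2−12 = (1/3)·(p_1/p_2)·(x_1−15).
After buying the subsistence bundle (15, 12), a share 0.75 of the remaining income goes to x_1: x_1* = 15 + 0.75·(M − 15p_1 − 12p_2)/p_1.
Discretionary income = 367 − 15·4.44 − 12·4 = 252.4; x_1* = 15 + 0.75·252.4/4.44 = 57.6351; x_2* = 12 + 0.25·252.4/4 = 27.775.
Expenditure on x_1: 4.44·57.6351 = 255.9; share = 0.6973.

share on x_1 = 0.6973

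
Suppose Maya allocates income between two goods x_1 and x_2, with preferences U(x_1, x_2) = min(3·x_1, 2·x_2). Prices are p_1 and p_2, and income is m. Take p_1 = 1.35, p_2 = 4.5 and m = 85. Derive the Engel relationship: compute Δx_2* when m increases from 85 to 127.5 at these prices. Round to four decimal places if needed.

Δx_2* = 7.8704

Leontief preferences: the optimum is at the kink where x_1/2 = x_2/3, i.e. x_2 = (3/2)·x_1.
Budget: p_1·x_1 + p_2·(3/2)·x_1 = m, so (2·p_1 + 3·p_2)·x_1 = 2·m.
Demand: x_1*(p_1,p_2,m) = 2·m/(2·p_1 + 3·p_2), x_2* = 3·m/(2·p_1 + 3·p_2).
Here 2·1.35 + 3·4.5 = 16.2, giving x_2* = 15.7407.
At m' = 127.5: x_2* = 23.6111. Change: 23.6111 − 15.7407 = 7.8704.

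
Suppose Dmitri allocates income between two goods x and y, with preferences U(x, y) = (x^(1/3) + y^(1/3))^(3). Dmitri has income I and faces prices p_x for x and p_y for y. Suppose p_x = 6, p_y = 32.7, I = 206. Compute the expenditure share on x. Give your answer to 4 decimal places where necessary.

share on x = 0.7001

MU_x ∝ x^(-2/3), MU_y ∝ y^(-2/3), so MRS = (y/x)^(2/3) = p_x/p_y.
Solve for the ratio: y/x = [p_x/p_y]^(1.5).
With the ratio pinned down, the budget gives x* = I/(p_x + p_y·(y/x)) and y* = (y/x)·x*.
Numerically y/x = 0.078597, so x* = 206/(6 + 32.7·0.078597) = 24.037 and y* = 0.078597·24.037 = 1.8892.
Expenditure on x: 6·24.037 = 144.2221; share = 0.7001.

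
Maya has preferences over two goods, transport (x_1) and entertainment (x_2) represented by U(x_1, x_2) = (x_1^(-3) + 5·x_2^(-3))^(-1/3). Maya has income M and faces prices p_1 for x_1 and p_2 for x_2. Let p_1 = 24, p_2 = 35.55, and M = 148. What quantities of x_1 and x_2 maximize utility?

MRS = MU_x_1/MU_x_2 = (1/5)·(x_2/x_1)^(4). Set equal to p_1/p_2.
Hence x_2/x_1 = (5·p_1/p_2)^(1/(4)), i.e. raised to the 0.25 power.
Substitute x_2 = (x_2/x_1)·x_1 into the budget: x_1* = M/(p_1 + p_2·(x_2/x_1)).
Numerically x_2/x_1 = 1.355456, so x_1* = 148/(24 + 35.55·1.355456) = 2.0502 and x_2* = 1.355456·2.0502 = 2.779.

x_1* = 2.0502, x_2* = 2.779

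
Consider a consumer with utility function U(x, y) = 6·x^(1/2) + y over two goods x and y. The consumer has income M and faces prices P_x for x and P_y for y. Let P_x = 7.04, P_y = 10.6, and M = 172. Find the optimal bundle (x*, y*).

x* = 20.4037, y* = 2.6753

Utility is quasi-linear in y; the FOC for x is 3/√x = P_x/P_y.
Thus x* = (3·P_y/P_x)² — independent of M — with the rest of income spent on y.
Plugging in: x* = (3·10.6/7.04)² = 20.4037, y* = 2.6753.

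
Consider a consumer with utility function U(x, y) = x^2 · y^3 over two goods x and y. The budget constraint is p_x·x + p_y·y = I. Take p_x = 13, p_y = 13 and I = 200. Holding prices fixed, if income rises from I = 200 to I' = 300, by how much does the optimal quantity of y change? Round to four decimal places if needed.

Δy* = 4.6154

At p_x=13, p_y=13, I=200: y* = 0.6·200/13 = 9.2308.
At I' = 300: y* = 13.8462. Change: 13.8462 − 9.2308 = 4.6154.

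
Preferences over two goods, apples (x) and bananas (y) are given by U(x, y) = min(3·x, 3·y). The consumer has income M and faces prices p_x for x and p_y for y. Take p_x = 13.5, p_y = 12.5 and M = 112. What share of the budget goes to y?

share on y = 0.4808

With perfect complements, no substitution: consume in ratio x:y = 3:3.
Budget: p_x·x + p_y·x = M, so (3·p_x + 3·p_y)·x = 3·M.
Demand: x*(p_x,p_y,M) = 3·M/(3·p_x + 3·p_y), y* = 3·M/(3·p_x + 3·p_y).
Here 3·13.5 + 3·12.5 = 78, giving x* = 4.3077 and y* = 4.3077.
Expenditure on y: 12.5·4.3077 = 53.8462; share = 0.4808.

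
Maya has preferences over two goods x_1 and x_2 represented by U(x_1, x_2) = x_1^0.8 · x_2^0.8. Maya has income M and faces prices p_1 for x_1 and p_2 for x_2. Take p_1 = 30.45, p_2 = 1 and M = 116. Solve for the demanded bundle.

Tangency: MRS = x_2/x_1 = p_1/p_2.
Rearranging, p_2·x_2 = p_1·x_1. Substituting into the budget gives p_1·x_1·(1 + 1) = M.
Demand: x_1*(p_1,p_2,M) = 0.5·M/p_1 and x_2* = 0.5·M/p_2.
At p_1=30.45, p_2=1, M=116: x_1* = 0.5·116/30.45 = 1.9048, x_2* = 58.

x_1* = 1.9048, x_2* = 58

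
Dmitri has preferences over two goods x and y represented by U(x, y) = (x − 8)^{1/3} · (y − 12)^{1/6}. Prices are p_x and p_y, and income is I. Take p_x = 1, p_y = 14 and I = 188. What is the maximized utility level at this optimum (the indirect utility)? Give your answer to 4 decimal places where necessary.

V = 1.6231

Let x' = x−8, y' = y−12. MRS = 2·y'/x' = p_x/p_y.
After buying the subsistence bundle (8, 12), a share 2/3 of the remaining income goes to x: x* = 8 + 2/3·(I − 8p_x − 12p_y)/p_x.
Discretionary income = 188 − 8·1 − 12·14 = 12; x* = 8 + 2/3·12/1 = 16; y* = 12 + 1/3·12/14 = 12.2857.
Utility at the optimum: U(16, 12.2857) = 1.6231.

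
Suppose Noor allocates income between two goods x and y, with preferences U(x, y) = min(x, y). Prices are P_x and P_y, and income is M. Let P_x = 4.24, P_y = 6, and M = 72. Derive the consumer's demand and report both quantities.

With perfect complements, no substitution: consume in ratio x:y = 1:1.
Budget: P_x·x + P_y·x = M, so (P_x + P_y)·x = M.
Demand: x*(P_x,P_y,M) = M/(P_x + P_y), y* = M/(P_x + P_y).
Here 4.24 + 6 = 10.24, giving x* = 7.0312 and y* = 7.0312.

x* = 7.0312, y* = 7.0312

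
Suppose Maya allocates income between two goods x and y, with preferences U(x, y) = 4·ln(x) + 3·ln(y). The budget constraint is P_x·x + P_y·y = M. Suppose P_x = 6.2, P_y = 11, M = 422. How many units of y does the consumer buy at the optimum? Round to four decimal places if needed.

Tangency: MRS = (4/3)·y/x = P_x/P_y.
So 4·P_y·y = 3·P_x·x; combined with the budget, a share 4/7 of income goes to x.
Demand: x*(P_x,P_y,M) = 4/7·M/P_x and y* = 3/7·M/P_y.
At P_x=6.2, P_y=11, M=422: y* = 3/7·422/11 = 16.4416.

y* = 16.4416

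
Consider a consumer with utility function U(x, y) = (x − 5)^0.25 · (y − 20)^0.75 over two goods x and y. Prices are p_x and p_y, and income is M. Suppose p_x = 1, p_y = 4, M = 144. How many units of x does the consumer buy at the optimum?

Substituting into the budget: x* = 5 + 0.25·(M − 5·p_x − 20·p_y)/p_x, and y* = 20 + 0.75·(…)/p_y.
Discretionary income = 144 − 5·1 − 20·4 = 59; x* = 5 + 0.25·59/1 = 19.75.

x* = 19.75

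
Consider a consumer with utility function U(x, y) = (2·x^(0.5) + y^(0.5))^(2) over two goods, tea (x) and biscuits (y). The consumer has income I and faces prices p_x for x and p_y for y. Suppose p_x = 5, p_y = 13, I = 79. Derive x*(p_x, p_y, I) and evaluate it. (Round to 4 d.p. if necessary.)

MRS = MU_x/MU_y = 2·(y/x)^(0.5). Set equal to p_x/p_y.
Solve for the ratio: y/x = [(1/2)·p_x/p_y]^(2).
Substitute y = (y/x)·x into the budget: x* = I/(p_x + p_y·(y/x)).
Numerically y/x = 0.036982, so x* = 79/(5 + 13·0.036982) = 14.414.

x* = 14.414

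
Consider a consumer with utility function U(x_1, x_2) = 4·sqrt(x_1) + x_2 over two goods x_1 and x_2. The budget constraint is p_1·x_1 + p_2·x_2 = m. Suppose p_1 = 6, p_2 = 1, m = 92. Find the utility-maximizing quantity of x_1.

Plugging in: x_1* = (2·1/6)² = 0.1111.

x_1* = 0.1111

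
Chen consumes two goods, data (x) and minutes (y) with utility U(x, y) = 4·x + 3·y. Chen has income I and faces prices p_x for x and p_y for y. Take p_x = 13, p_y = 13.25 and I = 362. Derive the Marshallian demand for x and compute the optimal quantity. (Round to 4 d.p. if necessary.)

Linear utility — the consumer picks whichever good has higher MU/price: 4/13 = 0.3077 vs 3/13.25 = 0.2264.
x gives more utility per dollar, so spend all income on x: x* = I/p_x, y* = 0.
Numerically: x* = 27.8462, y* = 0.

x* = 27.8462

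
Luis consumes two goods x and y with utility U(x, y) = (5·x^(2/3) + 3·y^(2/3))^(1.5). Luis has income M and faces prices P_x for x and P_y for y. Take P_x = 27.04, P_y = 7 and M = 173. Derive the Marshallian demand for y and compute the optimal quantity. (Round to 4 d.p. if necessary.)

MU_x ∝ 5·x^(-1/3), MU_y ∝ 3·y^(-1/3), so MRS = (5/3)·(y/x)^(1/3) = P_x/P_y.
Hence y/x = ((3/5)·P_x/P_y)^(1/(1/3)), i.e. raised to the 3 power.
With the ratio pinned down, the budget gives x* = M/(P_x + P_y·(y/x)) and y* = (y/x)·x*.
Numerically y/x = 12.450296, so x* = 173/(27.04 + 7·12.450296) = 1.515 and y* = 12.450296·1.515 = 18.8621.

y* = 18.8621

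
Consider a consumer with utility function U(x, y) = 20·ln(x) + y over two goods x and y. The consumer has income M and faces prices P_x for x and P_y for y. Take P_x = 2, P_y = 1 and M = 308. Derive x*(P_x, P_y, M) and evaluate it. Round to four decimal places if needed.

Set MRS = P_x/P_y: (20/x)/1 = P_x/P_y.
So x*(P_x,P_y) = 20·P_y/P_x, independent of income; and y* = (M − 20·P_y)/P_y.
At the given prices: x* = 20·1/2 = 10.

x* = 10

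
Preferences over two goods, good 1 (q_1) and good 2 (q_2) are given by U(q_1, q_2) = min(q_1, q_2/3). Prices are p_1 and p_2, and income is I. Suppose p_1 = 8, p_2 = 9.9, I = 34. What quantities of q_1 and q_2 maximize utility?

Leontief preferences: the optimum is at the kink where q_1/1 = q_2/3, i.e. q_2 = 3·q_1.
Budget: p_1·q_1 + p_2·3·q_1 = I, so (p_1 + 3·p_2)·q_1 = I.
Demand: q_1*(p_1,p_2,I) = I/(p_1 + 3·p_2), q_2* = 3·I/(p_1 + 3·p_2).
Here 8 + 3·9.9 = 37.7, giving q_1* = 0.9019 and q_2* = 2.7056.

q_1* = 0.9019, q_2* = 2.7056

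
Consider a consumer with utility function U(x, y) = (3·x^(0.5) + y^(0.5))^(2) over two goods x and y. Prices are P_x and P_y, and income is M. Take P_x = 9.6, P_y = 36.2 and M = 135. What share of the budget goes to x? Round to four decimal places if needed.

With the ratio pinned down, the budget gives x* = M/(P_x + P_y·(y/x)) and y* = (y/x)·x*.
Numerically y/x = 0.007814, so x* = 135/(9.6 + 36.2·0.007814) = 13.66 and y* = 0.007814·13.66 = 0.1067.
Expenditure on x: 9.6·13.66 = 131.136; share = 0.9714.

share on x = 0.9714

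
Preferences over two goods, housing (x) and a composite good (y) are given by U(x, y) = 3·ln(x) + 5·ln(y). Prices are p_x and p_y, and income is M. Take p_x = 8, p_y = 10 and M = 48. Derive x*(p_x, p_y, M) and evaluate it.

x* = 2.25

At p_x=8, p_y=10, M=48: x* = 0.375·48/8 = 2.25.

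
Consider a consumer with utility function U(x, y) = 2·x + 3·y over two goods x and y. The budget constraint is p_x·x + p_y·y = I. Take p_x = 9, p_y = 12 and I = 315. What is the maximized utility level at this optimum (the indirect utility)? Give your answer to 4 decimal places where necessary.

Perfect substitutes: compare marginal utility per dollar. 2/p_x vs 3/p_y → 0.2222 vs 0.25.
y gives more utility per dollar, so spend all income on y: y* = I/p_y, x* = 0.
Numerically: x* = 0, y* = 26.25.
Utility at the optimum: U(0, 26.25) = 78.75.

V = 78.75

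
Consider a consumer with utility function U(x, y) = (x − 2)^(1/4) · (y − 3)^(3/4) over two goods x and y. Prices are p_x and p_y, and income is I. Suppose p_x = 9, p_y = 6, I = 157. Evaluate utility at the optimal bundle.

MRS = (1/3)·(y−3)/(x−2). Tangency with p_x/p_y gives y−3 = 3·(p_x/p_y)·(x−2).
Substituting into the budget: x* = 2 + 0.25·(I − 2·p_x − 3·p_y)/p_x, and y* = 3 + 0.75·(…)/p_y.
Discretionary income = 157 − 2·9 − 3·6 = 121; x* = 2 + 0.25·121/9 = 5.3611; y* = 3 + 0.75·121/6 = 18.125.
Utility at the optimum: U(5.3611, 18.125) = 10.3847.

V = 10.3847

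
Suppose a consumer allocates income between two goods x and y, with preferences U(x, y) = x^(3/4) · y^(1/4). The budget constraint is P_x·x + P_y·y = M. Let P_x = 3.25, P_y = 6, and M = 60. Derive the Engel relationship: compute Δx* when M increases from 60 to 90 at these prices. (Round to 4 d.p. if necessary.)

Δx* = 6.9231

Tangency: MRS = 3·y/x = P_x/P_y.
So 0.75·P_y·y = 0.25·P_x·x; combined with the budget, a share 0.75 of income goes to x.
Demand: x*(P_x,P_y,M) = 0.75·M/P_x and y* = 0.25·M/P_y.
At P_x=3.25, P_y=6, M=60: x* = 0.75·60/3.25 = 13.8462.
At M' = 90: x* = 20.7692. Change: 20.7692 − 13.8462 = 6.9231.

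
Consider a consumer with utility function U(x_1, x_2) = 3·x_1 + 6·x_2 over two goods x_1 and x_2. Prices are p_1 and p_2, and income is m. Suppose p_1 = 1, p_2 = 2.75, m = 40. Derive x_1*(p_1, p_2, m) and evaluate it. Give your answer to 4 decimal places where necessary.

x_1* = 40

x_1 gives more utility per dollar, so spend all income on x_1: x_1* = m/p_1, x_2* = 0.
Numerically: x_1* = 40, x_2* = 0.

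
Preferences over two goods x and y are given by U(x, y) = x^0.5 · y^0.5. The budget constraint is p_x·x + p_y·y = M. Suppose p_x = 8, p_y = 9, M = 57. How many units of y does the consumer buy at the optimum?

y* = 3.1667

Demand: x*(p_x,p_y,M) = 0.5·M/p_x and y* = 0.5·M/p_y.
At p_x=8, p_y=9, M=57: y* = 0.5·57/9 = 3.1667.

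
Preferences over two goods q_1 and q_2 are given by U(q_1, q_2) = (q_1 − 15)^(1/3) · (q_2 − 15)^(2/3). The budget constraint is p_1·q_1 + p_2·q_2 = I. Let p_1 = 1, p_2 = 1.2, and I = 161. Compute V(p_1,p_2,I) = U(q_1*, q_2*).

V = 59.9774

MRS = (1/2)·(q_2−15)/(q_1−15). Tangency with p_1/p_2 gives q_2−15 = 2·(p_1/p_2)·(q_1−15).
Substituting into the budget: q_1* = 15 + 1/3·(I − 15·p_1 − 15·p_2)/p_1, and q_2* = 15 + 2/3·(…)/p_2.
Discretionary income = 161 − 15·1 − 15·1.2 = 128; q_1* = 15 + 1/3·128/1 = 57.6667; q_2* = 15 + 2/3·128/1.2 = 86.1111.
Utility at the optimum: U(57.6667, 86.1111) = 59.9774.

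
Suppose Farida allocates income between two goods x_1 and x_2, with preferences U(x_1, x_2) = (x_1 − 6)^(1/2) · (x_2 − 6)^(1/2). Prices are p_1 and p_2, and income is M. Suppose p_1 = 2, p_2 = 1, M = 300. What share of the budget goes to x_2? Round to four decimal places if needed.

share on x_2 = 0.49

After buying the subsistence bundle (6, 6), a share 0.5 of the remaining income goes to x_1: x_1* = 6 + 0.5·(M − 6p_1 − 6p_2)/p_1.
Discretionary income = 300 − 6·2 − 6·1 = 282; x_1* = 6 + 0.5·282/2 = 76.5; x_2* = 6 + 0.5·282/1 = 147.
Expenditure on x_2: 1·147 = 147; share = 0.49.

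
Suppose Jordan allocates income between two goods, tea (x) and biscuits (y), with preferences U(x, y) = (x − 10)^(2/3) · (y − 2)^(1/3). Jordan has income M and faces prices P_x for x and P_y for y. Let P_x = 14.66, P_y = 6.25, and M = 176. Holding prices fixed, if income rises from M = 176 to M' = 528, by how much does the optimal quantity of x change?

Let x' = x−10, y' = y−2. MRS = 2·y'/x' = P_x/P_y.
After buying the subsistence bundle (10, 2), a share 2/3 of the remaining income goes to x: x* = 10 + 2/3·(M − 10P_x − 2P_y)/P_x.
Discretionary income = 176 − 10·14.66 − 2·6.25 = 16.9; x* = 10 + 2/3·16.9/14.66 = 10.7685.
At M' = 528: x* = 26.7758. Change: 26.7758 − 10.7685 = 16.0073.

Δx* = 16.0073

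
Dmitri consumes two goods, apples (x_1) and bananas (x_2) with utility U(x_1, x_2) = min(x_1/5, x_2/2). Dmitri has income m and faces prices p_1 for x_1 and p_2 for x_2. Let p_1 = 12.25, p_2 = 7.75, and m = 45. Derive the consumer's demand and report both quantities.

Demand: x_1*(p_1,p_2,m) = 5·m/(5·p_1 + 2·p_2), x_2* = 2·m/(5·p_1 + 2·p_2).
Here 5·12.25 + 2·7.75 = 76.75, giving x_1* = 2.9316 and x_2* = 1.1726.

x_1* = 2.9316, x_2* = 1.1726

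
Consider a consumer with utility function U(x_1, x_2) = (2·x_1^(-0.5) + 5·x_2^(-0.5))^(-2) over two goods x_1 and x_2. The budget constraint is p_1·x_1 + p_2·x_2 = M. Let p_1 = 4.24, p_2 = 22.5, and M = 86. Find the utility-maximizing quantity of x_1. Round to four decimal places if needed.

MRS = MU_x_1/MU_x_2 = (2/5)·(x_2/x_1)^(1.5). Set equal to p_1/p_2.
Hence x_2/x_1 = ((5/2)·p_1/p_2)^(1/(1.5)), i.e. raised to the 2/3 power.
Substitute x_2 = (x_2/x_1)·x_1 into the budget: x_1* = M/(p_1 + p_2·(x_2/x_1)).
Numerically x_2/x_1 = 0.605456, so x_1* = 86/(4.24 + 22.5·0.605456) = 4.8145.

x_1* = 4.8145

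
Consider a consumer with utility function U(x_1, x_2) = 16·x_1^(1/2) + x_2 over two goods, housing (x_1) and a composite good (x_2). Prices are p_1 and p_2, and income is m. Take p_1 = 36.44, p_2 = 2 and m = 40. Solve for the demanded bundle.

x_1* = 0.1928, x_2* = 16.4874

Thus x_1* = (8·p_2/p_1)² — independent of m — with the rest of income spent on x_2.
Plugging in: x_1* = (8·2/36.44)² = 0.1928, x_2* = 16.4874.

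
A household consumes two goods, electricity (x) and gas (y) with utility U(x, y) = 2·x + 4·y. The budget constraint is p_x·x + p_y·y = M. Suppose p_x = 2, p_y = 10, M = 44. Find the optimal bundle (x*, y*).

x* = 22, y* = 0

x gives more utility per dollar, so spend all income on x: x* = M/p_x, y* = 0.
Numerically: x* = 22, y* = 0.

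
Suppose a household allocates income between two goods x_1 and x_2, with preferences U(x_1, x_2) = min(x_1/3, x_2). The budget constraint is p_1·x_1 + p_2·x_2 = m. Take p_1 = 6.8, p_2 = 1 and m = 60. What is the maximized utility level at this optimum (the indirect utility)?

Demand: x_1*(p_1,p_2,m) = 3·m/(3·p_1 + p_2), x_2* = m/(3·p_1 + p_2).
Here 3·6.8 + 1 = 21.4, giving x_1* = 8.4112 and x_2* = 2.8037.
Utility at the optimum: U(8.4112, 2.8037) = 2.8037.

V = 2.8037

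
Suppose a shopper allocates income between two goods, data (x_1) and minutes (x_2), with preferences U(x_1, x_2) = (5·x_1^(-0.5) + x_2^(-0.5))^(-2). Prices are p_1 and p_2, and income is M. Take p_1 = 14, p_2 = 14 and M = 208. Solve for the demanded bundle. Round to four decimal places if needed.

MU_x_1 ∝ 5·x_1^(-1.5), MU_x_2 ∝ x_2^(-1.5), so MRS = 5·(x_2/x_1)^(1.5) = p_1/p_2.
Hence x_2/x_1 = ((1/5)·p_1/p_2)^(1/(1.5)), i.e. raised to the 2/3 power.
With the ratio pinned down, the budget gives x_1* = M/(p_1 + p_2·(x_2/x_1)) and x_2* = (x_2/x_1)·x_1*.
Numerically x_2/x_1 = 0.341995, so x_1* = 208/(14 + 14·0.341995) = 11.0709 and x_2* = 0.341995·11.0709 = 3.7862.

x_1* = 11.0709, x_2* = 3.7862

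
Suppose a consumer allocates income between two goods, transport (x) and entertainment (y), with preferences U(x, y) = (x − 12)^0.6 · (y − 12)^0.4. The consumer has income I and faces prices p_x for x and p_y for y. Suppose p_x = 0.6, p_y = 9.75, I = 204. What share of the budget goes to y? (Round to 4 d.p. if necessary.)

This is Cobb-Douglas in (x−12, y−12): tangency gives 0.6·p_y·(y−12) = 0.4·p_x·(x−12).
After buying the subsistence bundle (12, 12), a share 0.6 of the remaining income goes to x: x* = 12 + 0.6·(I − 12p_x − 12p_y)/p_x.
Discretionary income = 204 − 12·0.6 − 12·9.75 = 79.8; x* = 12 + 0.6·79.8/0.6 = 91.8; y* = 12 + 0.4·79.8/9.75 = 15.2738.
Expenditure on y: 9.75·15.2738 = 148.92; share = 0.73.

share on y = 0.73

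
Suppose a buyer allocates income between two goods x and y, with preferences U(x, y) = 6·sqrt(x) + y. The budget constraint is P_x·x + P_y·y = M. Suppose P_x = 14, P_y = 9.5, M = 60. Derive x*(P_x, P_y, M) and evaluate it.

x* = 4.1441

Thus x* = (3·P_y/P_x)² — independent of M — with the rest of income spent on y.
Plugging in: x* = (3·9.5/14)² = 4.1441.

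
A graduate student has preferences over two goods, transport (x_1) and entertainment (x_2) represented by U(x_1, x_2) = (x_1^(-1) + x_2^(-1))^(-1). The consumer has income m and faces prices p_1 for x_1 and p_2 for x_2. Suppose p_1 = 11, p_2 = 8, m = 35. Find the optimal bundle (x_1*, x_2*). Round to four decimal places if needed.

x_1* = 1.7173, x_2* = 2.0137

From the CES first-order condition, (x_2/x_1)^(2) = p_1/p_2.
Solve for the ratio: x_2/x_1 = [p_1/p_2]^(0.5).
Substitute x_2 = (x_2/x_1)·x_1 into the budget: x_1* = m/(p_1 + p_2·(x_2/x_1)).
Numerically x_2/x_1 = 1.172604, so x_1* = 35/(11 + 8·1.172604) = 1.7173 and x_2* = 1.172604·1.7173 = 2.0137.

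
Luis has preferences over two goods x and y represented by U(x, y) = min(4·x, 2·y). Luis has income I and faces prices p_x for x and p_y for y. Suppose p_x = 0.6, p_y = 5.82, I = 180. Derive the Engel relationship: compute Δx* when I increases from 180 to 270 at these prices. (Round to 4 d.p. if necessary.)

Δx* = 7.3529

Leontief preferences: the optimum is at the kink where x/2 = y/4, i.e. y = 2·x.
Budget: p_x·x + p_y·2·x = I, so (2·p_x + 4·p_y)·x = 2·I.
Demand: x*(p_x,p_y,I) = 2·I/(2·p_x + 4·p_y), y* = 4·I/(2·p_x + 4·p_y).
Here 2·0.6 + 4·5.82 = 24.48, giving x* = 14.7059.
At I' = 270: x* = 22.0588. Change: 22.0588 − 14.7059 = 7.3529.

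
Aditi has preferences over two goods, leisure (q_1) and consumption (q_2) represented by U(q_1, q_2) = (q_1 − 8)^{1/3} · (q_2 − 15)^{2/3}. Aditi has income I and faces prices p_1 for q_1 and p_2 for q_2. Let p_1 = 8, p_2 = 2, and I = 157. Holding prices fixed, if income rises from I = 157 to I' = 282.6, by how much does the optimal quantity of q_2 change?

This is Cobb-Douglas in (q_1−8, q_2−15): tangency gives 1/3·p_2·(q_2−15) = 2/3·p_1·(q_1−8).
After buying the subsistence bundle (8, 15), a share 1/3 of the remaining income goes to q_1: q_1* = 8 + 1/3·(I − 8p_1 − 15p_2)/p_1.
Discretionary income = 157 − 8·8 − 15·2 = 63; q_2* = 15 + 2/3·63/2 = 36.
At I' = 282.6: q_2* = 77.8667. Change: 77.8667 − 36 = 41.8667.

Δq_2* = 41.8667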